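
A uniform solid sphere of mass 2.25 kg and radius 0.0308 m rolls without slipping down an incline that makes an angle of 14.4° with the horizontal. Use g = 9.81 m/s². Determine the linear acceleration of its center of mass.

a ≈ 1.74 m/s²

Translation along the incline: Mg sinθ − f = Ma.
Rotation about the center: fR = Iα with I = (2/5)MR². No-slip gives a = αR, so f = (I/R²)a = (2/5)M a.
Substituting: Mg sinθ = (1 + 0.4000)Ma, so a = g sinθ/(1 + 0.4000) = (9.81) sin 14.4° / 1.400 = 1.743 m/s².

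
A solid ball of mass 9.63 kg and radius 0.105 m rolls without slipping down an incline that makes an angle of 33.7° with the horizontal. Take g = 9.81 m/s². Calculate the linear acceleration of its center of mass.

Translation along the incline: Mg sinθ − f = Ma.
Rotation about the center: fR = Iα with I = (2/5)MR². No-slip gives a = αR, so f = (I/R²)a = (2/5)M a.
Substituting: Mg sinθ = (1 + 0.4000)Ma, so a = g sinθ/(1 + 0.4000) = (9.81) sin 33.7° / 1.400 = 3.888 m/s².

a ≈ 3.89 m/s²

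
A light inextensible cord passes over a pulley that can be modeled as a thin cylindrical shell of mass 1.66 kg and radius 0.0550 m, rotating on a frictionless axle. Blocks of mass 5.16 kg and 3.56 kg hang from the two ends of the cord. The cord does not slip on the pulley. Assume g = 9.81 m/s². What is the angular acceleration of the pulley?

α ≈ 27.5 rad/s²

I = MR² = (1.66)(0.0550)² = 0.005021 kg·m².
Heavier block: m₁g − T₁ = m₁a. Lighter block: T₂ − m₂g = m₂a.
Pulley: (T₁ − T₂)R = Iα = I(a/R), so T₁ − T₂ = (I/R²)a = 1·M_p a = 1.660·a.
Adding the three: (m₁ − m₂)g = (m₁ + m₂ + 1.660)a, so a = (5.16 − 3.56)(9.81)/(5.16 + 3.56 + 1.660) = 1.512 m/s².
α = a/R = 1.512/0.0550 = 27.49 rad/s².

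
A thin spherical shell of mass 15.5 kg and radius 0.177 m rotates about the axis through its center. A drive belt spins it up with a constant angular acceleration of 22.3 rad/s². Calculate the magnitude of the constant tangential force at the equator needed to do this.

I = (2/3)MR² = (2/3)(15.5)(0.177)² = 0.3237 kg·m².
The required torque is τ = Iα = (0.3237)(22.30) = 7.219 N·m.
A tangential force at the equator gives τ = FR, so F = τ/R = 7.219/0.177 = 40.79 N.

F ≈ 40.8 N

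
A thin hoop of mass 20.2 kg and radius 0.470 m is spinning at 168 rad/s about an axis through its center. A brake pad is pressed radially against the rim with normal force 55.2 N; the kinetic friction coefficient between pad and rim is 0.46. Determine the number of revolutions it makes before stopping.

I = MR² = (20.2)(0.470)² = 4.462 kg·m².
Friction force f = μN = (0.46)(55.2) = 25.39 N at the rim; torque magnitude τ = fR = 11.93 N·m, opposing ω.
|α| = τ/I = 11.93/4.462 = 2.675 rad/s² (deceleration).
ω² = ω₀² − 2|α|θ with ω = 0 ⇒ θ = ω₀²/(2|α|) = 5276 rad = 839.8 rev.

≈ 840 revolutions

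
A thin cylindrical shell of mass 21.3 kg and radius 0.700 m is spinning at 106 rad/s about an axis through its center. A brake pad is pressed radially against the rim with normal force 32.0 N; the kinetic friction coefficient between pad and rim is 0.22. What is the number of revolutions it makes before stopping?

I = MR² = (21.3)(0.700)² = 10.44 kg·m².
Friction force f = μN = (0.22)(32.0) = 7.040 N at the rim; torque magnitude τ = fR = 4.928 N·m, opposing ω.
|α| = τ/I = 4.928/10.44 = 0.4722 rad/s² (deceleration).
ω² = ω₀² − 2|α|θ with ω = 0 ⇒ θ = ω₀²/(2|α|) = 11900 rad = 1894 rev.

≈ 1890 revolutions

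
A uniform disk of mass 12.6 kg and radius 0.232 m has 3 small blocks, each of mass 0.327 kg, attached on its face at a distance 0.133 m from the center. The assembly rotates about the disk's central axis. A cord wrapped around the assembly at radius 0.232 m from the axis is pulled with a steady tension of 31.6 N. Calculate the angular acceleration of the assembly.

α ≈ 20.6 rad/s²

I_disk = ½MR² = ½(12.6)(0.232)² = 0.3391 kg·m².
I_blocks = 3·m·r² = 3(0.327)(0.133)² = 0.01735 kg·m².
Total I = 0.3564 kg·m².
τ = F r = (31.6)(0.232) = 7.331 N·m.
α = τ/I = 7.331/0.3564 = 20.57 rad/s².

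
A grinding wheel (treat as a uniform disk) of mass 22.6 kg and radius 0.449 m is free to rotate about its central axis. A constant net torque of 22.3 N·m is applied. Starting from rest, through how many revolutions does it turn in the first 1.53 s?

I = ½MR² = (1/2)(22.6)(0.449)² = 2.278 kg·m².
α = τ/I = 22.3/2.278 = 9.789 rad/s².
θ = ½αt² = ½(9.789)(1.53)² = 11.46 rad.
Revolutions = θ/(2π) = 1.824.

≈ 1.82 revolutions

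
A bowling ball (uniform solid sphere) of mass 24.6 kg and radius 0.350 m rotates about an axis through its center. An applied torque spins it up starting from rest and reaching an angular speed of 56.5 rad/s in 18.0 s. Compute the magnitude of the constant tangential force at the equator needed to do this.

F ≈ 10.8 N

I = (2/5)MR² = (2/5)(24.6)(0.350)² = 1.205 kg·m².
α = Δω/Δt = (56.5 − 0)/18.0 = 3.139 rad/s².
The required torque is τ = Iα = (1.205)(3.139) = 3.784 N·m.
A tangential force at the equator gives τ = FR, so F = τ/R = 3.784/0.350 = 10.81 N.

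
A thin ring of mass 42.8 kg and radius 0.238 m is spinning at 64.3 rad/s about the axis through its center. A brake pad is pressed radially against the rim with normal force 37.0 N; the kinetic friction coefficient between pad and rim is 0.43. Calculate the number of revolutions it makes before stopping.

≈ 211 revolutions

I = MR² = (42.8)(0.238)² = 2.424 kg·m².
Friction force f = μN = (0.43)(37.0) = 15.91 N at the rim; torque magnitude τ = fR = 3.787 N·m, opposing ω.
|α| = τ/I = 3.787/2.424 = 1.562 rad/s² (deceleration).
ω² = ω₀² − 2|α|θ with ω = 0 ⇒ θ = ω₀²/(2|α|) = 1324 rad = 210.7 rev.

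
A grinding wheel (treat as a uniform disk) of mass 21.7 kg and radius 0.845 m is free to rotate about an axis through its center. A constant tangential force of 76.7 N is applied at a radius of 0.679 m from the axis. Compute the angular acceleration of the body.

α ≈ 6.72 rad/s²

I = ½MR² = (1/2)(21.7)(0.845)² = 7.747 kg·m².
τ = F·r = (76.7)(0.679) = 52.08 N·m.
From τ = Iα: α = 52.08/7.747 = 6.722 rad/s².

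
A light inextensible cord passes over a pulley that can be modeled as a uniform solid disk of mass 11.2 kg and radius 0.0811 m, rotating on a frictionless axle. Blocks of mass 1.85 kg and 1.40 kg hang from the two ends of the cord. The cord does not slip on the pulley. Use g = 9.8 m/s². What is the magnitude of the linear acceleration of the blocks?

I = ½MR² = (1/2)(11.2)(0.0811)² = 0.03683 kg·m².
Heavier block: m₁g − T₁ = m₁a. Lighter block: T₂ − m₂g = m₂a.
Pulley: (T₁ − T₂)R = Iα = I(a/R), so T₁ − T₂ = (I/R²)a = (1/2)M_p a = 5.600·a.
Adding the three: (m₁ − m₂)g = (m₁ + m₂ + 5.600)a, so a = (1.85 − 1.40)(9.8)/(1.85 + 1.40 + 5.600) = 0.4983 m/s².

a ≈ 0.498 m/s²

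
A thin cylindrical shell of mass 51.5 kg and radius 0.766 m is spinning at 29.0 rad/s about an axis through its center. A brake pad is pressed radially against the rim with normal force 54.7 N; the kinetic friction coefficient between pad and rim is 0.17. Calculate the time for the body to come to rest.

t ≈ 123 s

I = MR² = (51.5)(0.766)² = 30.22 kg·m².
Friction force f = μN = (0.17)(54.7) = 9.299 N at the rim; torque magnitude τ = fR = 7.123 N·m, opposing ω.
|α| = τ/I = 7.123/30.22 = 0.2357 rad/s² (deceleration).
0 = ω₀ − |α|t ⇒ t = ω₀/|α| = 29.0/0.2357 = 123.0 s.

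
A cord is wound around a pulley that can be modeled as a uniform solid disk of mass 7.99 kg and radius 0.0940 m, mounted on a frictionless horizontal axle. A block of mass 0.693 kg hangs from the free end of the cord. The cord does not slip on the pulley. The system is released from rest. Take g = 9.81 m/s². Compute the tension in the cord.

I = ½MR² = (1/2)(7.99)(0.0940)² = 0.03530 kg·m².
Block: mg − T = ma. Pulley: TR = Iα. No-slip: a = αR, so T = (I/R²)a = 3.995·a.
Then mg = (m + 3.995)a, so a = (0.693)(9.81)/(0.693 + 3.995) = 1.450 m/s².
T = 3.995·a = 5.793 N.

T ≈ 5.79 N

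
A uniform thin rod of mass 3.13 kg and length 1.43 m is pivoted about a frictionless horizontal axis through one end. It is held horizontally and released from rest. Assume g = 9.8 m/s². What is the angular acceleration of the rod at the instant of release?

α ≈ 10.3 rad/s²

About the pivot, I = (1/3)ML² = (1/3)(3.13)(1.43)² = 2.134 kg·m².
The weight acts at the center, a distance L/2 = 0.7150 m from the pivot; τ = Mg(L/2) = 21.93 N·m.
α = τ/I = 21.93/2.134 = 10.28 rad/s².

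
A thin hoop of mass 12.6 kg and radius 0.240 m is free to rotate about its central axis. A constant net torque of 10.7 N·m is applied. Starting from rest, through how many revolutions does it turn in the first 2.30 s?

I = MR² = (12.6)(0.240)² = 0.7258 kg·m².
α = τ/I = 10.7/0.7258 = 14.74 rad/s².
θ = ½αt² = ½(14.74)(2.30)² = 39.00 rad.
Revolutions = θ/(2π) = 6.206.

≈ 6.21 revolutions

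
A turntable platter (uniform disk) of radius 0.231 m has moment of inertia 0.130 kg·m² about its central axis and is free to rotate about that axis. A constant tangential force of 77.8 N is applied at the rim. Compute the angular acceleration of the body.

α ≈ 138 rad/s²

τ = F R = (77.8)(0.231) = 17.97 N·m.
Newton's second law for rotation, τ = Iα, gives α = τ/I = 17.97/0.1300 = 138.2 rad/s².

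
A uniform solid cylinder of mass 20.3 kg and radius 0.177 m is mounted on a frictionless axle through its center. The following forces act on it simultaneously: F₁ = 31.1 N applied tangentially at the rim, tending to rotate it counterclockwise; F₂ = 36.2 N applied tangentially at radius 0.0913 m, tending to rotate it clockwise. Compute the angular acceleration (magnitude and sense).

I = ½MR² = (1/2)(20.3)(0.177)² = 0.3180 kg·m².
Taking counterclockwise as positive: τ₁ = +(31.1)(0.177) = +5.505 N·m; τ₂ = −(36.2)(0.0913) = −3.305 N·m.
Net torque τ = 2.200 N·m.
α = τ/I = 2.200/0.3180 = 6.917 rad/s².

α ≈ 6.92 rad/s², counterclockwise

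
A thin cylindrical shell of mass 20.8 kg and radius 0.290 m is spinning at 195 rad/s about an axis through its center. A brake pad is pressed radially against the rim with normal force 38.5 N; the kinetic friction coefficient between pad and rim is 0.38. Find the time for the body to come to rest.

t ≈ 80.4 s

I = MR² = (20.8)(0.290)² = 1.749 kg·m².
Friction force f = μN = (0.38)(38.5) = 14.63 N at the rim; torque magnitude τ = fR = 4.243 N·m, opposing ω.
|α| = τ/I = 4.243/1.749 = 2.425 rad/s² (deceleration).
0 = ω₀ − |α|t ⇒ t = ω₀/|α| = 195/2.425 = 80.40 s.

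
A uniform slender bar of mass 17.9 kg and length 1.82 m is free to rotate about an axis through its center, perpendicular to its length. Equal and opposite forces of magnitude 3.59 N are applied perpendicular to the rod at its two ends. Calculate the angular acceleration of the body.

α ≈ 1.32 rad/s²

I = (1/12)ML² = (1/12)(17.9)(1.82)² = 4.941 kg·m².
The couple gives τ = F·(L/2) + F·(L/2) = F L = (3.59)(1.82) = 6.534 N·m.
From τ = Iα: α = 6.534/4.941 = 1.322 rad/s².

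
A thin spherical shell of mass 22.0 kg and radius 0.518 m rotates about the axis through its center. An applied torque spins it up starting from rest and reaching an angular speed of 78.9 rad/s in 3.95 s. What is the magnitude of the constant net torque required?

τ ≈ 78.6 N·m

I = (2/3)MR² = (2/3)(22.0)(0.518)² = 3.935 kg·m².
α = Δω/Δt = (78.9 − 0)/3.95 = 19.97 rad/s².
τ = Iα = (3.935)(19.97) = 78.61 N·m.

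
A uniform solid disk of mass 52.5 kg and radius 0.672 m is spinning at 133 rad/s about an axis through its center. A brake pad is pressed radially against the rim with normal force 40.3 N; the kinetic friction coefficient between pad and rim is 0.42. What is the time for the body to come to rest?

t ≈ 139 s

I = ½MR² = (1/2)(52.5)(0.672)² = 11.85 kg·m².
Friction force f = μN = (0.42)(40.3) = 16.93 N at the rim; torque magnitude τ = fR = 11.37 N·m, opposing ω.
|α| = τ/I = 11.37/11.85 = 0.9595 rad/s² (deceleration).
0 = ω₀ − |α|t ⇒ t = ω₀/|α| = 133/0.9595 = 138.6 s.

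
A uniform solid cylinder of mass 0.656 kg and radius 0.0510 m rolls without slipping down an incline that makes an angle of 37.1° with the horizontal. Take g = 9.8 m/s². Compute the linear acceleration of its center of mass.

a ≈ 3.94 m/s²

Translation along the incline: Mg sinθ − f = Ma.
Rotation about the center: fR = Iα with I = ½MR². No-slip gives a = αR, so f = (I/R²)a = (1/2)M a.
Substituting: Mg sinθ = (1 + 0.5000)Ma, so a = g sinθ/(1 + 0.5000) = (9.8) sin 37.1° / 1.500 = 3.941 m/s².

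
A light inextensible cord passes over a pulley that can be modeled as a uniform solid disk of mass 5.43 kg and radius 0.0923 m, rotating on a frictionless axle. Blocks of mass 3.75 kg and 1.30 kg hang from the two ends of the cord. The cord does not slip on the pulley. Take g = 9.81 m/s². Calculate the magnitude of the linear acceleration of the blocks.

a ≈ 3.10 m/s²

I = ½MR² = (1/2)(5.43)(0.0923)² = 0.02313 kg·m².
Heavier block: m₁g − T₁ = m₁a. Lighter block: T₂ − m₂g = m₂a.
Pulley: (T₁ − T₂)R = Iα = I(a/R), so T₁ − T₂ = (I/R²)a = (1/2)M_p a = 2.715·a.
Adding the three: (m₁ − m₂)g = (m₁ + m₂ + 2.715)a, so a = (3.75 − 1.30)(9.81)/(3.75 + 1.30 + 2.715) = 3.095 m/s².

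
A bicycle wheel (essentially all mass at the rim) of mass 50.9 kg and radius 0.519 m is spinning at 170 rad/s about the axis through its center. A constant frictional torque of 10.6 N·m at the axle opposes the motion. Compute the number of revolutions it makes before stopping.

≈ 2970 revolutions

I = MR² = (50.9)(0.519)² = 13.71 kg·m².
The net torque has magnitude 10.6 N·m, opposing ω.
|α| = τ/I = 10.60/13.71 = 0.7731 rad/s² (deceleration).
ω² = ω₀² − 2|α|θ with ω = 0 ⇒ θ = ω₀²/(2|α|) = 18690 rad = 2975 rev.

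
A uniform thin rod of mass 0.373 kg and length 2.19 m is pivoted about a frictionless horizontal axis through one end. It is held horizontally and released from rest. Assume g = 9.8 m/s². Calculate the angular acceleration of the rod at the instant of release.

α ≈ 6.71 rad/s²

About the pivot, I = (1/3)ML² = (1/3)(0.373)(2.19)² = 0.5963 kg·m².
The weight acts at the center, a distance L/2 = 1.095 m from the pivot; τ = Mg(L/2) = 4.003 N·m.
α = τ/I = 4.003/0.5963 = 6.712 rad/s².
(Equivalently α = (3g/(2L)) = 6.712 rad/s².)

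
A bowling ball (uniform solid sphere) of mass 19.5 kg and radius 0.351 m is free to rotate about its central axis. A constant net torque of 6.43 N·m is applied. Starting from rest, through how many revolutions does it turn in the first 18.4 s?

≈ 180 revolutions

I = (2/5)MR² = (2/5)(19.5)(0.351)² = 0.9610 kg·m².
α = τ/I = 6.43/0.9610 = 6.691 rad/s².
θ = ½αt² = ½(6.691)(18.4)² = 1133 rad.
Revolutions = θ/(2π) = 180.3.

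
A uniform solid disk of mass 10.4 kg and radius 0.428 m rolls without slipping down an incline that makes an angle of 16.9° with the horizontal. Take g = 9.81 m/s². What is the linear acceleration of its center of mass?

Translation along the incline: Mg sinθ − f = Ma.
Rotation about the center: fR = Iα with I = ½MR². No-slip gives a = αR, so f = (I/R²)a = (1/2)M a.
Substituting: Mg sinθ = (1 + 0.5000)Ma, so a = g sinθ/(1 + 0.5000) = (9.81) sin 16.9° / 1.500 = 1.901 m/s².

a ≈ 1.90 m/s²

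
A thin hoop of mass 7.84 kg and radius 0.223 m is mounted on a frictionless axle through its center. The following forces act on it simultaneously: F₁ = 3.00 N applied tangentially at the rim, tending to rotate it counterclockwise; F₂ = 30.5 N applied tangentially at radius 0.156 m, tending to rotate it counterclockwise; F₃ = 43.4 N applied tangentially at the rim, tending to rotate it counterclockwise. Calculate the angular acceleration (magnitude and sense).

I = MR² = (7.84)(0.223)² = 0.3899 kg·m².
Taking counterclockwise as positive: τ₁ = +(3.00)(0.223) = +0.6690 N·m; τ₂ = +(30.5)(0.156) = +4.758 N·m; τ₃ = +(43.4)(0.223) = +9.678 N·m.
Net torque τ = 15.11 N·m.
α = τ/I = 15.11/0.3899 = 38.74 rad/s².

α ≈ 38.7 rad/s², counterclockwise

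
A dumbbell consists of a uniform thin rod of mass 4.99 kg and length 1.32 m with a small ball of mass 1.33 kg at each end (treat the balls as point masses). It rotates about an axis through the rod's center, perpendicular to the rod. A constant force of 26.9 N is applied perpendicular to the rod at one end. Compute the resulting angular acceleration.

α ≈ 9.43 rad/s²

I_rod = (1/12)ML² = (1/12)(4.99)(1.32)² = 0.7245 kg·m².
I_balls = 2·m·(L/2)² = 2(1.33)(0.6600)² = 1.159 kg·m².
Total I = 1.883 kg·m².
τ = F·(L/2) = (26.9)(0.660) = 17.75 N·m.
α = τ/I = 17.75/1.883 = 9.427 rad/s².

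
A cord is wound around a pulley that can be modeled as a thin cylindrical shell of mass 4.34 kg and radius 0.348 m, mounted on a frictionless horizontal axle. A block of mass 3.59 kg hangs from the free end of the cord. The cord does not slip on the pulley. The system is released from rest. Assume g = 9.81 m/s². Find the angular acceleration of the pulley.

α ≈ 12.8 rad/s²

I = MR² = (4.34)(0.348)² = 0.5256 kg·m².
Block: mg − T = ma. Pulley: TR = Iα. No-slip: a = αR, so T = (I/R²)a = 4.340·a.
Then mg = (m + 4.340)a, so a = (3.59)(9.81)/(3.59 + 4.340) = 4.441 m/s².
α = a/R = 4.441/0.348 = 12.76 rad/s².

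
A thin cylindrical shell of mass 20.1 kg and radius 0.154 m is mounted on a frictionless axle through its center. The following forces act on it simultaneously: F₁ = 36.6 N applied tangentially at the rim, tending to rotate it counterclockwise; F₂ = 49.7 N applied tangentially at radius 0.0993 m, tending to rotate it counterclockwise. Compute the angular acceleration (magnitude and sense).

I = MR² = (20.1)(0.154)² = 0.4767 kg·m².
Taking counterclockwise as positive: τ₁ = +(36.6)(0.154) = +5.636 N·m; τ₂ = +(49.7)(0.0993) = +4.935 N·m.
Net torque τ = 10.57 N·m.
α = τ/I = 10.57/0.4767 = 22.18 rad/s².

α ≈ 22.2 rad/s², counterclockwise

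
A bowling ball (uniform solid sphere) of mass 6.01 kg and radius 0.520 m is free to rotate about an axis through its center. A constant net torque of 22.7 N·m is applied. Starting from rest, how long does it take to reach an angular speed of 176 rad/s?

t ≈ 5.04 s

I = (2/5)MR² = (2/5)(6.01)(0.520)² = 0.6500 kg·m².
α = τ/I = 22.7/0.6500 = 34.92 rad/s².
ω = αt ⇒ t = ω/α = 176/34.92 = 5.040 s.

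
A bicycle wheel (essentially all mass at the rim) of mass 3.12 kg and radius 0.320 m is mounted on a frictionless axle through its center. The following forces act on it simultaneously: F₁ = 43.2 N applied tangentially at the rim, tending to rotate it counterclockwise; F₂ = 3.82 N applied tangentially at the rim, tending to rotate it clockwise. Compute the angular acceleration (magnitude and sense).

I = MR² = (3.12)(0.320)² = 0.3195 kg·m².
Taking counterclockwise as positive: τ₁ = +(43.2)(0.320) = +13.82 N·m; τ₂ = −(3.82)(0.320) = −1.222 N·m.
Net torque τ = 12.60 N·m.
α = τ/I = 12.60/0.3195 = 39.44 rad/s².

α ≈ 39.4 rad/s², counterclockwise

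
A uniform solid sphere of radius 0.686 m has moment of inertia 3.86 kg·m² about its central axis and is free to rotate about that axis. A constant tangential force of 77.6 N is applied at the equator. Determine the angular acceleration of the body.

α ≈ 13.8 rad/s²

τ = F R = (77.6)(0.686) = 53.23 N·m.
From τ = Iα: α = 53.23/3.860 = 13.79 rad/s².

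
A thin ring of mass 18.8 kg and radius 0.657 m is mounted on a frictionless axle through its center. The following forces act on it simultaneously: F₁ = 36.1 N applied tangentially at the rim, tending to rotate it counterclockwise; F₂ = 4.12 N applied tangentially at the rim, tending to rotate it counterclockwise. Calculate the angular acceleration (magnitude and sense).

I = MR² = (18.8)(0.657)² = 8.115 kg·m².
Taking counterclockwise as positive: τ₁ = +(36.1)(0.657) = +23.72 N·m; τ₂ = +(4.12)(0.657) = +2.707 N·m.
Net torque τ = 26.42 N·m.
α = τ/I = 26.42/8.115 = 3.256 rad/s².

α ≈ 3.26 rad/s², counterclockwise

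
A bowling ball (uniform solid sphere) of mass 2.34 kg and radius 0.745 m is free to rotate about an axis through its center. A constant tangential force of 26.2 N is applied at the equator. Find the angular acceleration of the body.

I = (2/5)MR² = (2/5)(2.34)(0.745)² = 0.5195 kg·m².
τ = F R = (26.2)(0.745) = 19.52 N·m.
From τ = Iα: α = 19.52/0.5195 = 37.57 rad/s².

α ≈ 37.6 rad/s²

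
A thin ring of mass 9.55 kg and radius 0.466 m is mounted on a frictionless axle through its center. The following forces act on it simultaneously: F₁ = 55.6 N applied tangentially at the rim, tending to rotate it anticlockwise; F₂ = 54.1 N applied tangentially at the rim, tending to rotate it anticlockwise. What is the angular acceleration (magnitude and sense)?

I = MR² = (9.55)(0.466)² = 2.074 kg·m².
Taking anticlockwise as positive: τ₁ = +(55.6)(0.466) = +25.91 N·m; τ₂ = +(54.1)(0.466) = +25.21 N·m.
Net torque τ = 51.12 N·m.
α = τ/I = 51.12/2.074 = 24.65 rad/s².

α ≈ 24.7 rad/s², anticlockwise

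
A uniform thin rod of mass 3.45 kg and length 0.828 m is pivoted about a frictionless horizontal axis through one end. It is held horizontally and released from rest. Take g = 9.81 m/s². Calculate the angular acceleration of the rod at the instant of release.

About the pivot, I = (1/3)ML² = (1/3)(3.45)(0.828)² = 0.7884 kg·m².
The weight acts at the center, a distance L/2 = 0.4140 m from the pivot; τ = Mg(L/2) = 14.01 N·m.
α = τ/I = 14.01/0.7884 = 17.77 rad/s².

α ≈ 17.8 rad/s²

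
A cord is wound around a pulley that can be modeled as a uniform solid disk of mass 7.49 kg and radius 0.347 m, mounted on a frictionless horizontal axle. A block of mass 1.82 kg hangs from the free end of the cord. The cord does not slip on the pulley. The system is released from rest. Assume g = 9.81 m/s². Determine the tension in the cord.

T ≈ 12.0 N

I = ½MR² = (1/2)(7.49)(0.347)² = 0.4509 kg·m².
Block: mg − T = ma. Pulley: TR = Iα. No-slip: a = αR, so T = (I/R²)a = 3.745·a.
Then mg = (m + 3.745)a, so a = (1.82)(9.81)/(1.82 + 3.745) = 3.208 m/s².
T = 3.745·a = 12.02 N.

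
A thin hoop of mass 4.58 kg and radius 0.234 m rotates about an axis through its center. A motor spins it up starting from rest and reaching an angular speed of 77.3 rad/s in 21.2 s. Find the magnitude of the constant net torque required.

τ ≈ 0.914 N·m

I = MR² = (4.58)(0.234)² = 0.2508 kg·m².
α = Δω/Δt = (77.3 − 0)/21.2 = 3.646 rad/s².
τ = Iα = (0.2508)(3.646) = 0.9144 N·m.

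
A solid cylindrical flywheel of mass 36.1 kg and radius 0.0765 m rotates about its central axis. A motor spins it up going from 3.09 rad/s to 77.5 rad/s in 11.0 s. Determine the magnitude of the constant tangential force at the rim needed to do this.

I = ½MR² = (1/2)(36.1)(0.0765)² = 0.1056 kg·m².
α = Δω/Δt = (77.5 − 3.09)/11.0 = 6.765 rad/s².
The required torque is τ = Iα = (0.1056)(6.765) = 0.7146 N·m.
A tangential force at the rim gives τ = FR, so F = τ/R = 0.7146/0.0765 = 9.341 N.

F ≈ 9.34 N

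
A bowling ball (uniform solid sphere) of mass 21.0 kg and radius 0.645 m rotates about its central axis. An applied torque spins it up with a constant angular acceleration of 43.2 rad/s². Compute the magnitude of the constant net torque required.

I = (2/5)MR² = (2/5)(21.0)(0.645)² = 3.495 kg·m².
τ = Iα = (3.495)(43.20) = 151.0 N·m.

τ ≈ 151 N·m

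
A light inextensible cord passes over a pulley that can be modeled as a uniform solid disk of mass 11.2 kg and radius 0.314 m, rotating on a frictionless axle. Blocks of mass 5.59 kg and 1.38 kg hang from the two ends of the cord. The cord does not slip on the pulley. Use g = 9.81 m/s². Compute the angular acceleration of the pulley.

α ≈ 10.5 rad/s²

I = ½MR² = (1/2)(11.2)(0.314)² = 0.5521 kg·m².
Heavier block: m₁g − T₁ = m₁a. Lighter block: T₂ − m₂g = m₂a.
Pulley: (T₁ − T₂)R = Iα = I(a/R), so T₁ − T₂ = (I/R²)a = (1/2)M_p a = 5.600·a.
Adding the three: (m₁ − m₂)g = (m₁ + m₂ + 5.600)a, so a = (5.59 − 1.38)(9.81)/(5.59 + 1.38 + 5.600) = 3.286 m/s².
α = a/R = 3.286/0.314 = 10.46 rad/s².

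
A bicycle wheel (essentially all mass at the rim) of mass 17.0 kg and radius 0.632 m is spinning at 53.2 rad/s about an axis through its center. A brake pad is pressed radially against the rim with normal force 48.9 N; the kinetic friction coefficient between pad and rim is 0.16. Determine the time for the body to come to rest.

t ≈ 73.1 s

I = MR² = (17.0)(0.632)² = 6.790 kg·m².
Friction force f = μN = (0.16)(48.9) = 7.824 N at the rim; torque magnitude τ = fR = 4.945 N·m, opposing ω.
|α| = τ/I = 4.945/6.790 = 0.7282 rad/s² (deceleration).
0 = ω₀ − |α|t ⇒ t = ω₀/|α| = 53.2/0.7282 = 73.05 s.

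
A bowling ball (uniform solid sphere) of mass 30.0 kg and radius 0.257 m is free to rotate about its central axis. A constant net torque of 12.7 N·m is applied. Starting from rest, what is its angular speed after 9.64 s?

ω ≈ 154 rad/s

I = (2/5)MR² = (2/5)(30.0)(0.257)² = 0.7926 kg·m².
α = τ/I = 12.7/0.7926 = 16.02 rad/s².
ω = ω₀ + αt = 0 + (16.02)(9.64) = 154.5 rad/s.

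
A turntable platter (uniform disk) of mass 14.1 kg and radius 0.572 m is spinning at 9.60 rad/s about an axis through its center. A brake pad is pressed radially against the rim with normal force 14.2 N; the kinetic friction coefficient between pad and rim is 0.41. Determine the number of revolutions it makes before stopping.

I = ½MR² = (1/2)(14.1)(0.572)² = 2.307 kg·m².
Friction force f = μN = (0.41)(14.2) = 5.822 N at the rim; torque magnitude τ = fR = 3.330 N·m, opposing ω.
|α| = τ/I = 3.330/2.307 = 1.444 rad/s² (deceleration).
ω² = ω₀² − 2|α|θ with ω = 0 ⇒ θ = ω₀²/(2|α|) = 31.92 rad = 5.080 rev.

≈ 5.08 revolutions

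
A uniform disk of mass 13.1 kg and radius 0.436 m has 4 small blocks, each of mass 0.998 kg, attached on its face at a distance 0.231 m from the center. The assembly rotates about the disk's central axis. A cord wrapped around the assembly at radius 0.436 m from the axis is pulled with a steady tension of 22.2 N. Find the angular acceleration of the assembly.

α ≈ 6.64 rad/s²

I_disk = ½MR² = ½(13.1)(0.436)² = 1.245 kg·m².
I_blocks = 4·m·r² = 4(0.998)(0.231)² = 0.2130 kg·m².
Total I = 1.458 kg·m².
τ = F r = (22.2)(0.436) = 9.679 N·m.
α = τ/I = 9.679/1.458 = 6.638 rad/s².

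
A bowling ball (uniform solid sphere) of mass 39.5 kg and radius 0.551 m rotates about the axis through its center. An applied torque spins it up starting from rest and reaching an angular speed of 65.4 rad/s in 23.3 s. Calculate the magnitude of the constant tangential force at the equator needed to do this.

I = (2/5)MR² = (2/5)(39.5)(0.551)² = 4.797 kg·m².
α = Δω/Δt = (65.4 − 0)/23.3 = 2.807 rad/s².
The required torque is τ = Iα = (4.797)(2.807) = 13.46 N·m.
A tangential force at the equator gives τ = FR, so F = τ/R = 13.46/0.551 = 24.44 N.

F ≈ 24.4 N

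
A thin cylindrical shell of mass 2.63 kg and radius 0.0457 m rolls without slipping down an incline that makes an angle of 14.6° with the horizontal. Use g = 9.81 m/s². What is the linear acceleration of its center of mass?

a ≈ 1.24 m/s²

Translation along the incline: Mg sinθ − f = Ma.
Rotation about the center: fR = Iα with I = MR². No-slip gives a = αR, so f = (I/R²)a = M a.
Substituting: Mg sinθ = (1 + 1.000)Ma, so a = g sinθ/(1 + 1.000) = (9.81) sin 14.6° / 2.000 = 1.236 m/s².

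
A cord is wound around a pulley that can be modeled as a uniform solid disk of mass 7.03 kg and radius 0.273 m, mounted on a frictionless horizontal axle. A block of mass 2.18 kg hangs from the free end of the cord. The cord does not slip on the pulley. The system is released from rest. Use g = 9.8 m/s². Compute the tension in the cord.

T ≈ 13.2 N

I = ½MR² = (1/2)(7.03)(0.273)² = 0.2620 kg·m².
Block: mg − T = ma. Pulley: TR = Iα. No-slip: a = αR, so T = (I/R²)a = 3.515·a.
Then mg = (m + 3.515)a, so a = (2.18)(9.8)/(2.18 + 3.515) = 3.751 m/s².
T = 3.515·a = 13.19 N.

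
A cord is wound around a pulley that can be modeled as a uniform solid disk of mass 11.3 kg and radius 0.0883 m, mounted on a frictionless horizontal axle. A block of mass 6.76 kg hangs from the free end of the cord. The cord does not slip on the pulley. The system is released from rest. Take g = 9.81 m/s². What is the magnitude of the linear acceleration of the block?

a ≈ 5.34 m/s²

I = ½MR² = (1/2)(11.3)(0.0883)² = 0.04405 kg·m².
Block: mg − T = ma. Pulley: TR = Iα. No-slip: a = αR, so T = (I/R²)a = 5.650·a.
Then mg = (m + 5.650)a, so a = (6.76)(9.81)/(6.76 + 5.650) = 5.344 m/s².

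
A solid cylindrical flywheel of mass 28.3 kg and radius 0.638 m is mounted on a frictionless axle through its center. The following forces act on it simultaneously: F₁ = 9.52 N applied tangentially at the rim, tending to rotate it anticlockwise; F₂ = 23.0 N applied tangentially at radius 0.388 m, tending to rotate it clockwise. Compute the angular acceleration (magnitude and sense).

I = ½MR² = (1/2)(28.3)(0.638)² = 5.760 kg·m².
Taking anticlockwise as positive: τ₁ = +(9.52)(0.638) = +6.074 N·m; τ₂ = −(23.0)(0.388) = −8.924 N·m.
Net torque τ = -2.850 N·m.
α = τ/I = -2.850/5.760 = -0.4949 rad/s².

α ≈ 0.495 rad/s², clockwise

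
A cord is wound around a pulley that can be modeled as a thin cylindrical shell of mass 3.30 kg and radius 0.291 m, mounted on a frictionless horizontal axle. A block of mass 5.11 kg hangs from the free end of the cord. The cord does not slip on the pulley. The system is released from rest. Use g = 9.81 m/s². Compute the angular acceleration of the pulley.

α ≈ 20.5 rad/s²

I = MR² = (3.30)(0.291)² = 0.2794 kg·m².
Block: mg − T = ma. Pulley: TR = Iα. No-slip: a = αR, so T = (I/R²)a = 3.300·a.
Then mg = (m + 3.300)a, so a = (5.11)(9.81)/(5.11 + 3.300) = 5.961 m/s².
α = a/R = 5.961/0.291 = 20.48 rad/s².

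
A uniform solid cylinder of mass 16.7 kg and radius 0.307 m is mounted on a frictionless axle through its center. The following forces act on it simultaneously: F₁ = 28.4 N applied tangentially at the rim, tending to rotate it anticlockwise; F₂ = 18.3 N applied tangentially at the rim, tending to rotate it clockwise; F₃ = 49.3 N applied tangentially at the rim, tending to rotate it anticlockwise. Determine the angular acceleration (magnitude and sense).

I = ½MR² = (1/2)(16.7)(0.307)² = 0.7870 kg·m².
Taking anticlockwise as positive: τ₁ = +(28.4)(0.307) = +8.719 N·m; τ₂ = −(18.3)(0.307) = −5.618 N·m; τ₃ = +(49.3)(0.307) = +15.14 N·m.
Net torque τ = 18.24 N·m.
α = τ/I = 18.24/0.7870 = 23.17 rad/s².

α ≈ 23.2 rad/s², anticlockwise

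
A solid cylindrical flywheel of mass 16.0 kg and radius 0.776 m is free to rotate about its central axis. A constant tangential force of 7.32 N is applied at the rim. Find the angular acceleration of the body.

I = ½MR² = (1/2)(16.0)(0.776)² = 4.817 kg·m².
τ = F R = (7.32)(0.776) = 5.680 N·m.
Newton's second law for rotation, τ = Iα, gives α = τ/I = 5.680/4.817 = 1.179 rad/s².

α ≈ 1.18 rad/s²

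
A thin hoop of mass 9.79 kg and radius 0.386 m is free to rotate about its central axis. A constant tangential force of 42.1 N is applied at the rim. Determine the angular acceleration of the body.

I = MR² = (9.79)(0.386)² = 1.459 kg·m².
τ = F R = (42.1)(0.386) = 16.25 N·m.
Newton's second law for rotation, τ = Iα, gives α = τ/I = 16.25/1.459 = 11.14 rad/s².

α ≈ 11.1 rad/s²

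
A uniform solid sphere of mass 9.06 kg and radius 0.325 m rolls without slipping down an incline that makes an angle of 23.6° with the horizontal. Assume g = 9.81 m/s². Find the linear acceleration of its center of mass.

Translation along the incline: Mg sinθ − f = Ma.
Rotation about the center: fR = Iα with I = (2/5)MR². No-slip gives a = αR, so f = (I/R²)a = (2/5)M a.
Substituting: Mg sinθ = (1 + 0.4000)Ma, so a = g sinθ/(1 + 0.4000) = (9.81) sin 23.6° / 1.400 = 2.805 m/s².

a ≈ 2.81 m/s²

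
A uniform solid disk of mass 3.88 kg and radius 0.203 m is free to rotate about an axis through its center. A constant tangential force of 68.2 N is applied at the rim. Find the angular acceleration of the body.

α ≈ 173 rad/s²

I = ½MR² = (1/2)(3.88)(0.203)² = 0.07995 kg·m².
τ = F R = (68.2)(0.203) = 13.84 N·m.
From τ = Iα: α = 13.84/0.07995 = 173.2 rad/s².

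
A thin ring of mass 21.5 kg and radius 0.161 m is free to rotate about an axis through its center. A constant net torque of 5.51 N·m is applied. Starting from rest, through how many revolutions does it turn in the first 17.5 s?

≈ 241 revolutions

I = MR² = (21.5)(0.161)² = 0.5573 kg·m².
α = τ/I = 5.51/0.5573 = 9.887 rad/s².
θ = ½αt² = ½(9.887)(17.5)² = 1514 rad.
Revolutions = θ/(2π) = 241.0.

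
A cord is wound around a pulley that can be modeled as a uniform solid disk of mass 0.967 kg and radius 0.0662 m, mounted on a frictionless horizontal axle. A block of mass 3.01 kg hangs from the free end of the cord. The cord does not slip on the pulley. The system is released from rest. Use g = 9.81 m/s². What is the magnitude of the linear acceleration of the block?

I = ½MR² = (1/2)(0.967)(0.0662)² = 0.002119 kg·m².
Block: mg − T = ma. Pulley: TR = Iα. No-slip: a = αR, so T = (I/R²)a = 0.4835·a.
Then mg = (m + 0.4835)a, so a = (3.01)(9.81)/(3.01 + 0.4835) = 8.452 m/s².

a ≈ 8.45 m/s²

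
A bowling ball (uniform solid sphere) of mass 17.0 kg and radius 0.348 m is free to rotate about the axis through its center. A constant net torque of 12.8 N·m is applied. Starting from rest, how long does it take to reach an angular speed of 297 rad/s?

t ≈ 19.1 s

I = (2/5)MR² = (2/5)(17.0)(0.348)² = 0.8235 kg·m².
α = τ/I = 12.8/0.8235 = 15.54 rad/s².
ω = αt ⇒ t = ω/α = 297/15.54 = 19.11 s.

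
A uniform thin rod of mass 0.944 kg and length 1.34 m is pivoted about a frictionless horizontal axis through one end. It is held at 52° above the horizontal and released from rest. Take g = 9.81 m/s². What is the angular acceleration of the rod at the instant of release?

α ≈ 6.76 rad/s²

About the pivot, I = (1/3)ML² = (1/3)(0.944)(1.34)² = 0.5650 kg·m².
The weight acts at the center, a distance L/2 = 0.6700 m from the pivot; τ = Mg(L/2) cos 52° = 3.820 N·m.
α = τ/I = 3.820/0.5650 = 6.761 rad/s².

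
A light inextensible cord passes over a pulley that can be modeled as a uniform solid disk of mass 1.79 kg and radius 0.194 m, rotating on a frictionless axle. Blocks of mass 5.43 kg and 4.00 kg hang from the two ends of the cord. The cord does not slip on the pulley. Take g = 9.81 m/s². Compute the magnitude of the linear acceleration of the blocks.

I = ½MR² = (1/2)(1.79)(0.194)² = 0.03368 kg·m².
Heavier block: m₁g − T₁ = m₁a. Lighter block: T₂ − m₂g = m₂a.
Pulley: (T₁ − T₂)R = Iα = I(a/R), so T₁ − T₂ = (I/R²)a = (1/2)M_p a = 0.8950·a.
Adding the three: (m₁ − m₂)g = (m₁ + m₂ + 0.8950)a, so a = (5.43 − 4.00)(9.81)/(5.43 + 4.00 + 0.8950) = 1.359 m/s².

a ≈ 1.36 m/s²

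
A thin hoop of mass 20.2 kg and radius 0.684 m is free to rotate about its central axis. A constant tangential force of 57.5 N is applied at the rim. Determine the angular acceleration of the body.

I = MR² = (20.2)(0.684)² = 9.451 kg·m².
τ = F R = (57.5)(0.684) = 39.33 N·m.
Newton's second law for rotation, τ = Iα, gives α = τ/I = 39.33/9.451 = 4.162 rad/s².

α ≈ 4.16 rad/s²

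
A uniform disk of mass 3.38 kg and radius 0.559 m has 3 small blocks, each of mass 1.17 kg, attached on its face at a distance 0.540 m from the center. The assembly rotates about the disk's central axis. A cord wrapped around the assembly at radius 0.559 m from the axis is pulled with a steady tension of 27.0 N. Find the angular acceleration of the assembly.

I_disk = ½MR² = ½(3.38)(0.559)² = 0.5281 kg·m².
I_blocks = 3·m·r² = 3(1.17)(0.540)² = 1.024 kg·m².
Total I = 1.552 kg·m².
τ = F r = (27.0)(0.559) = 15.09 N·m.
α = τ/I = 15.09/1.552 = 9.727 rad/s².

α ≈ 9.73 rad/s²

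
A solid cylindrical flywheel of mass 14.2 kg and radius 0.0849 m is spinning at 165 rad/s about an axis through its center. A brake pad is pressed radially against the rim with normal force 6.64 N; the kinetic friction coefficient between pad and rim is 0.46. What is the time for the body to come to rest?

I = ½MR² = (1/2)(14.2)(0.0849)² = 0.05118 kg·m².
Friction force f = μN = (0.46)(6.64) = 3.054 N at the rim; torque magnitude τ = fR = 0.2593 N·m, opposing ω.
|α| = τ/I = 0.2593/0.05118 = 5.067 rad/s² (deceleration).
0 = ω₀ − |α|t ⇒ t = ω₀/|α| = 165/5.067 = 32.56 s.

t ≈ 32.6 s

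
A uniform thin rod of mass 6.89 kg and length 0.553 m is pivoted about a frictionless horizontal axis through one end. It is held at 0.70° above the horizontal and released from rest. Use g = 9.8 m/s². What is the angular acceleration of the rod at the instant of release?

α ≈ 26.6 rad/s²

About the pivot, I = (1/3)ML² = (1/3)(6.89)(0.553)² = 0.7023 kg·m².
The weight acts at the center, a distance L/2 = 0.2765 m from the pivot; τ = Mg(L/2) cos 0.70° = 18.67 N·m.
α = τ/I = 18.67/0.7023 = 26.58 rad/s².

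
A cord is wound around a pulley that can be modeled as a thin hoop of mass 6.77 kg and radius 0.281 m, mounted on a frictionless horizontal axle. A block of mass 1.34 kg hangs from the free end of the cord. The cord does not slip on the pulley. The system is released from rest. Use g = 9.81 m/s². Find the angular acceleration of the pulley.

I = MR² = (6.77)(0.281)² = 0.5346 kg·m².
Block: mg − T = ma. Pulley: TR = Iα. No-slip: a = αR, so T = (I/R²)a = 6.770·a.
Then mg = (m + 6.770)a, so a = (1.34)(9.81)/(1.34 + 6.770) = 1.621 m/s².
α = a/R = 1.621/0.281 = 5.768 rad/s².

α ≈ 5.77 rad/s²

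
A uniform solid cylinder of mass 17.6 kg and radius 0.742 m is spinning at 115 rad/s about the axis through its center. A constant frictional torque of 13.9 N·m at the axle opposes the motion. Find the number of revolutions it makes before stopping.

≈ 367 revolutions

I = ½MR² = (1/2)(17.6)(0.742)² = 4.845 kg·m².
The net torque has magnitude 13.9 N·m, opposing ω.
|α| = τ/I = 13.90/4.845 = 2.869 rad/s² (deceleration).
ω² = ω₀² − 2|α|θ with ω = 0 ⇒ θ = ω₀²/(2|α|) = 2305 rad = 366.8 rev.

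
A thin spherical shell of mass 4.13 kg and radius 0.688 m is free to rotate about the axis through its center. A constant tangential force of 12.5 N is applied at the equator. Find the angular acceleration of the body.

I = (2/3)MR² = (2/3)(4.13)(0.688)² = 1.303 kg·m².
τ = F R = (12.5)(0.688) = 8.600 N·m.
Newton's second law for rotation, τ = Iα, gives α = τ/I = 8.600/1.303 = 6.599 rad/s².

α ≈ 6.60 rad/s²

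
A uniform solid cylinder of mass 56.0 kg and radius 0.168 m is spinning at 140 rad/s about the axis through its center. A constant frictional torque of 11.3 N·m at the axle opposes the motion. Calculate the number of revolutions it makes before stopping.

I = ½MR² = (1/2)(56.0)(0.168)² = 0.7903 kg·m².
The net torque has magnitude 11.3 N·m, opposing ω.
|α| = τ/I = 11.30/0.7903 = 14.30 rad/s² (deceleration).
ω² = ω₀² − 2|α|θ with ω = 0 ⇒ θ = ω₀²/(2|α|) = 685.4 rad = 109.1 rev.

≈ 109 revolutions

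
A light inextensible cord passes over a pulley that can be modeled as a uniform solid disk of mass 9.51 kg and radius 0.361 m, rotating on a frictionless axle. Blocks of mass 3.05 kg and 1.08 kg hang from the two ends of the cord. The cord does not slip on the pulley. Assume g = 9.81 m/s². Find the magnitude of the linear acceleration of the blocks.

a ≈ 2.18 m/s²

I = ½MR² = (1/2)(9.51)(0.361)² = 0.6197 kg·m².
Heavier block: m₁g − T₁ = m₁a. Lighter block: T₂ − m₂g = m₂a.
Pulley: (T₁ − T₂)R = Iα = I(a/R), so T₁ − T₂ = (I/R²)a = (1/2)M_p a = 4.755·a.
Adding the three: (m₁ − m₂)g = (m₁ + m₂ + 4.755)a, so a = (3.05 − 1.08)(9.81)/(3.05 + 1.08 + 4.755) = 2.175 m/s².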